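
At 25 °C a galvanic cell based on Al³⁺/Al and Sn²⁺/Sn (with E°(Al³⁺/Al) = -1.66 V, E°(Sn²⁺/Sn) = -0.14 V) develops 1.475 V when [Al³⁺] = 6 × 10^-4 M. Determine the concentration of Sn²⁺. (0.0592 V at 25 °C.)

From the Nernst equation, log Q = n(E° − E)/0.0592 = 6(1.52 − 1.475)/0.0592 = 4.561, so Q = 3.64 × 10^4.
With Q = [Al³⁺]^2/[Sn²⁺]^3 and the known concentrations, [Sn²⁺]^3 in the denominator gives [Sn²⁺] = 2.1 × 10^-4 M.

2.1 × 10^-4 M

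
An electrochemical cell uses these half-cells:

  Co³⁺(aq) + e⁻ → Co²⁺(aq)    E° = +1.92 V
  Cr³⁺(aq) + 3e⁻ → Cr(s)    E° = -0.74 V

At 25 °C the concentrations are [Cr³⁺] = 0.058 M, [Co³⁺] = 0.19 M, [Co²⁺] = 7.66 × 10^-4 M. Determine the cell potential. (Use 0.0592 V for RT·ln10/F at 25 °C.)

2.83 V

The Co³⁺/Co²⁺ couple has the higher reduction potential and acts as the cathode, so E°_cell = +1.92 − (-0.74) = 2.66 V.
Balancing electrons gives n = 3; the reaction quotient is Q = [Cr³⁺]·[Co²⁺]^3/[Co³⁺]^3 = 3.8 × 10^-9.
At 25 °C, E = E° − (0.0592/n) log Q = 2.66 − (0.0592/3)(-8.420) = 2.660 + 0.166 = 2.826 V.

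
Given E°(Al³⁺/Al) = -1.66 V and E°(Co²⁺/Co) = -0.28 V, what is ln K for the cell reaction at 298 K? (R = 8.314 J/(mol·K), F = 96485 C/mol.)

E°_cell = -0.28 − (-1.66) = 1.38 V, with n = 6 electrons transferred.
At equilibrium E = 0, so the Nernst equation gives ln K = nFE°/RT = (6)(96485)(1.38)/((8.314)(298)) = 322.45.

ln K = 322.5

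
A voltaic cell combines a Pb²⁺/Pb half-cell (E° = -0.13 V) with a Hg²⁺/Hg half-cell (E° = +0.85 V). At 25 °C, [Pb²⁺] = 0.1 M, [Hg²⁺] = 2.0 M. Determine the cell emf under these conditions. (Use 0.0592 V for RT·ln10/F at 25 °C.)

1.02 V

The Hg²⁺/Hg couple has the higher reduction potential and acts as the cathode, so E°_cell = +0.85 − (-0.13) = 0.98 V.
Balancing electrons gives n = 2; the reaction quotient is Q = [Pb²⁺]/[Hg²⁺] = 0.0500.
At 25 °C, E = E° − (0.0592/n) log Q = 0.98 − (0.0592/2)(-1.301) = 0.980 + 0.039 = 1.019 V.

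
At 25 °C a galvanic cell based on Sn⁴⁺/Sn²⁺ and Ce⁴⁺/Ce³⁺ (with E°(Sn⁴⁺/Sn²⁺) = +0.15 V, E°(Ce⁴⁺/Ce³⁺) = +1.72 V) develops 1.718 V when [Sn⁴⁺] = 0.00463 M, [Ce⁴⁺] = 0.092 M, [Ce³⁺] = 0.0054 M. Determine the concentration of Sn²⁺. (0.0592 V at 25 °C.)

From the Nernst equation, log Q = n(E° − E)/0.0592 = 2(1.57 − 1.718)/0.0592 = -5.000, so Q = 1 × 10^-5.
With Q = [Sn⁴⁺]·[Ce³⁺]^2/([Sn²⁺]·[Ce⁴⁺]^2) and the known concentrations, [Sn²⁺] in the denominator gives [Sn²⁺] = 1.6 M.

1.6 M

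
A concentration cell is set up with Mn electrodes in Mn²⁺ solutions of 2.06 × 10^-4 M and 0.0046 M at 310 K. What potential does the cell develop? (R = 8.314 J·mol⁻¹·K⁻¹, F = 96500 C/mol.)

0.041 V

Both half-cells are Mn²⁺/Mn, so E°_cell = 0. The concentrated side is the cathode; the cell reaction moves Mn²⁺ from high to low concentration with n = 2.
Q = [Mn²⁺]_dilute/[Mn²⁺]_conc = 2.06 × 10^-4/0.0046 = 0.0448.
E = 0 − (RT/nF) ln Q = −((8.314×310)/(2×96500))(-3.106) = 0.0415 V.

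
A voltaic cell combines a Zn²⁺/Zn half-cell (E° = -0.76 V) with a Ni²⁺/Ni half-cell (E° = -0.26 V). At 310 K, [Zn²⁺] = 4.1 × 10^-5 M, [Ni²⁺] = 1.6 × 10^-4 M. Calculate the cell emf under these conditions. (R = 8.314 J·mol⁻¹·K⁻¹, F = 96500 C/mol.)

The Ni²⁺/Ni couple has the higher reduction potential and acts as the cathode, so E°_cell = -0.26 − (-0.76) = 0.50 V.
Balancing electrons gives n = 2; the reaction quotient is Q = [Zn²⁺]/[Ni²⁺] = 0.256.
E = E° − (RT/nF) ln Q = 0.50 − (8.314×310)/(2×96500) × (-1.362) = 0.500 + 0.018 = 0.518 V.

0.518 V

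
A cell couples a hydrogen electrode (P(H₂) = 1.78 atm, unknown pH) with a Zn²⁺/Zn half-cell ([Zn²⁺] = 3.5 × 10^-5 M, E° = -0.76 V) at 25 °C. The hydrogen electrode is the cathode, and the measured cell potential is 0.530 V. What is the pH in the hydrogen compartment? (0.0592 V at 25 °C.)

E°_cell = 0.76 V and n = 2.
log Q = n(E° − E)/0.0592 = 2×(0.76 − 0.530)/0.0592 = 7.770.
With Q = [Zn²⁺]·P(H₂) / [H⁺]^2, solving for [H⁺] gives log[H⁺] = -5.988, so pH = 5.99.

pH = 5.99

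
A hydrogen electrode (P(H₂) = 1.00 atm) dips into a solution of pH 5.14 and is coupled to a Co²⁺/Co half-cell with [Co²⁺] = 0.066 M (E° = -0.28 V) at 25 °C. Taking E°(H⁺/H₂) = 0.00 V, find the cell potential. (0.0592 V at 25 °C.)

The hydrogen couple is the cathode, so E°_cell = 0.28 V; n = 2.
[H⁺] = 10^(−5.14) = 7.2 × 10^-6 M, and Q = [Co²⁺]·P(H₂) / [H⁺]^2 = 1.26 × 10^9.
E = E° − (0.0592/2) log Q = 0.28 − (0.0592/2)(9.100) = 0.011 V.

0.011 V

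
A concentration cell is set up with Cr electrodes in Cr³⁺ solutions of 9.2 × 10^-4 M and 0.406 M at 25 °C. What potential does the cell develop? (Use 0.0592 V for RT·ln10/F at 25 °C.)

Both half-cells are Cr³⁺/Cr, so E°_cell = 0. The concentrated side is the cathode; the cell reaction moves Cr³⁺ from high to low concentration with n = 3.
Q = [Cr³⁺]_dilute/[Cr³⁺]_conc = 9.2 × 10^-4/0.406 = 0.00227.
E = 0 − (0.0592/3) log Q = −(0.0592/3)(-2.645) = 0.0522 V.

0.052 V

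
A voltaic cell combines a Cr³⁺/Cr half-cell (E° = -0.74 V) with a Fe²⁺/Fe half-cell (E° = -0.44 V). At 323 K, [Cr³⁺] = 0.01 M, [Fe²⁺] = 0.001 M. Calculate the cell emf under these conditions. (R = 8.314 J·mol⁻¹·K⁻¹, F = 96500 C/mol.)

0.247 V

The Fe²⁺/Fe couple has the higher reduction potential and acts as the cathode, so E°_cell = -0.44 − (-0.74) = 0.30 V.
Balancing electrons gives n = 6; the reaction quotient is Q = [Cr³⁺]^2/[Fe²⁺]^3 = 1 × 10^5.
E = E° − (RT/nF) ln Q = 0.30 − (8.314×323)/(6×96500) × (11.513) = 0.300 − 0.053 = 0.247 V.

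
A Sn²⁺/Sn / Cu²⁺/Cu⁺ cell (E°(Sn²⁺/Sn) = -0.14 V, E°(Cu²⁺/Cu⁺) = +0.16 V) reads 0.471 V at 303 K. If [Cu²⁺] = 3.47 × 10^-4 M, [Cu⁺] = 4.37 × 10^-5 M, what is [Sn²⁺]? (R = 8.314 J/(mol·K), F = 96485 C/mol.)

1.3 × 10^-4 M

From the Nernst equation, ln Q = nF(E° − E)/RT = 2×96485×(0.30 − 0.471)/(8.314×303) = -13.099, so Q = 2.05 × 10^-6.
With Q = [Sn²⁺]·[Cu⁺]^2/[Cu²⁺]^2 and the known concentrations, [Sn²⁺] in the numerator gives [Sn²⁺] = 1.3 × 10^-4 M.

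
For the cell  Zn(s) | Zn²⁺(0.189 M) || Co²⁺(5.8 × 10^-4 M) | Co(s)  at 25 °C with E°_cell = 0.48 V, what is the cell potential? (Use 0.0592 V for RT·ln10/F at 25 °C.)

0.406 V

Balancing electrons gives n = 2; the reaction quotient is Q = [Zn²⁺]/[Co²⁺] = 326.
At 25 °C, E = E° − (0.0592/n) log Q = 0.48 − (0.0592/2)(2.513) = 0.480 − 0.074 = 0.406 V.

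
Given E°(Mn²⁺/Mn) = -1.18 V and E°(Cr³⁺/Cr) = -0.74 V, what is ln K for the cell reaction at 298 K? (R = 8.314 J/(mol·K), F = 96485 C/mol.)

ln K = 102.8

E°_cell = -0.74 − (-1.18) = 0.44 V, with n = 6 electrons transferred.
At equilibrium E = 0, so the Nernst equation gives ln K = nFE°/RT = (6)(96485)(0.44)/((8.314)(298)) = 102.81.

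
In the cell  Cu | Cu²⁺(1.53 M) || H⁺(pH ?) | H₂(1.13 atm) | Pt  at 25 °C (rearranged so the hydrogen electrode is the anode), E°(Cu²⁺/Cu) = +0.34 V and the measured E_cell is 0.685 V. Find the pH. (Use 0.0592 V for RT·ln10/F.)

E°_cell = 0.34 V and n = 2.
log Q = n(E° − E)/0.0592 = 2×(0.34 − 0.685)/0.0592 = -11.655.
With Q = [H⁺]^2 / ([Cu²⁺]·P(H₂)), solving for [H⁺] gives log[H⁺] = -5.709, so pH = 5.71.

pH = 5.71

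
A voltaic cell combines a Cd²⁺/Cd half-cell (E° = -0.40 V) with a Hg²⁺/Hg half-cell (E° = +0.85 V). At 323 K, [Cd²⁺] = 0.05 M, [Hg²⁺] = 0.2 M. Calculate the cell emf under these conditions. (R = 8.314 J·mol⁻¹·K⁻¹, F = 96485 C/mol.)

The Hg²⁺/Hg couple has the higher reduction potential and acts as the cathode, so E°_cell = +0.85 − (-0.40) = 1.25 V.
Balancing electrons gives n = 2; the reaction quotient is Q = [Cd²⁺]/[Hg²⁺] = 0.250.
E = E° − (RT/nF) ln Q = 1.25 − (8.314×323)/(2×96485) × (-1.386) = 1.250 + 0.019 = 1.269 V.

1.27 V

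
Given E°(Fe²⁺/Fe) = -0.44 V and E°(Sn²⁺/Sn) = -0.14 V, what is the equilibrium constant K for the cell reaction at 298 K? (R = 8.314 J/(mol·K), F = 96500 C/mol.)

E°_cell = -0.14 − (-0.44) = 0.30 V, with n = 2 electrons transferred.
At equilibrium E = 0, so the Nernst equation gives ln K = nFE°/RT = (2)(96500)(0.30)/((8.314)(298)) = 23.37.
K = e^23.37 = 1.4 × 10^10.

1.4 × 10^10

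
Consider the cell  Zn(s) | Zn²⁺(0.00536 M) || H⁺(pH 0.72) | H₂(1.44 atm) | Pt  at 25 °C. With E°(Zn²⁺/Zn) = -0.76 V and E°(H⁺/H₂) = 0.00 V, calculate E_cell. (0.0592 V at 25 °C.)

0.78 V

The hydrogen couple is the cathode, so E°_cell = 0.76 V; n = 2.
[H⁺] = 10^(−0.72) = 0.19 M, and Q = [Zn²⁺]·P(H₂) / [H⁺]^2 = 0.213.
E = E° − (0.0592/2) log Q = 0.76 − (0.0592/2)(-0.672) = 0.780 V.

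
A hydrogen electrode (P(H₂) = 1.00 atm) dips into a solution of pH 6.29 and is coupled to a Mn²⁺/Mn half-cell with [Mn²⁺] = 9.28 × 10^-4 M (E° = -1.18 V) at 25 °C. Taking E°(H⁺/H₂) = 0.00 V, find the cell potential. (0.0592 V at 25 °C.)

0.90 V

The hydrogen couple is the cathode, so E°_cell = 1.18 V; n = 2.
[H⁺] = 10^(−6.29) = 5.1 × 10^-7 M, and Q = [Mn²⁺]·P(H₂) / [H⁺]^2 = 3.53 × 10^9.
E = E° − (0.0592/2) log Q = 1.18 − (0.0592/2)(9.548) = 0.897 V.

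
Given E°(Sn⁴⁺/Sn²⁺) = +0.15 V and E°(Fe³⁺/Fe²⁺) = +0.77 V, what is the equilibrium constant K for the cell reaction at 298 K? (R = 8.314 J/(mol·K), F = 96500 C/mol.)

9.4 × 10^20

E°_cell = +0.77 − (+0.15) = 0.62 V, with n = 2 electrons transferred.
At equilibrium E = 0, so the Nernst equation gives ln K = nFE°/RT = (2)(96500)(0.62)/((8.314)(298)) = 48.30.
K = e^48.30 = 9.4 × 10^20.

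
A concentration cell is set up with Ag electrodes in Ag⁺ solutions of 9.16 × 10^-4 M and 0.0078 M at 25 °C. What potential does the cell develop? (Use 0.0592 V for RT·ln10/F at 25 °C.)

Both half-cells are Ag⁺/Ag, so E°_cell = 0. The concentrated side is the cathode; the cell reaction moves Ag⁺ from high to low concentration with n = 1.
Q = [Ag⁺]_dilute/[Ag⁺]_conc = 9.16 × 10^-4/0.0078 = 0.117.
E = 0 − (0.0592/1) log Q = −(0.0592/1)(-0.930) = 0.0551 V.

0.055 V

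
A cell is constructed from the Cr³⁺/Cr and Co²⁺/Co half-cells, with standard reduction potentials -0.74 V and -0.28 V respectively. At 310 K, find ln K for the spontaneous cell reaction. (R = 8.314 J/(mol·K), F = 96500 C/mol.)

E°_cell = -0.28 − (-0.74) = 0.46 V, with n = 6 electrons transferred.
At equilibrium E = 0, so the Nernst equation gives ln K = nFE°/RT = (6)(96500)(0.46)/((8.314)(310)) = 103.34.

ln K = 103.3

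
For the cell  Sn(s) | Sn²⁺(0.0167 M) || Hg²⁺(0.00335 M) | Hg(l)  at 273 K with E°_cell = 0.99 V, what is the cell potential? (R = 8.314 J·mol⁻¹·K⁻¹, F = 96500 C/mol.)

Balancing electrons gives n = 2; the reaction quotient is Q = [Sn²⁺]/[Hg²⁺] = 4.99.
E = E° − (RT/nF) ln Q = 0.99 − (8.314×273)/(2×96500) × (1.606) = 0.990 − 0.019 = 0.971 V.

0.971 V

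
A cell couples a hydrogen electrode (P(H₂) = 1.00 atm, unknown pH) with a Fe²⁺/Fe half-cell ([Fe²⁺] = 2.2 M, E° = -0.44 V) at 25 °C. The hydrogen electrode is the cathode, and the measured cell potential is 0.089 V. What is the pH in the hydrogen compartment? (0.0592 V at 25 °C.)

E°_cell = 0.44 V and n = 2.
log Q = n(E° − E)/0.0592 = 2×(0.44 − 0.089)/0.0592 = 11.858.
With Q = [Fe²⁺]·P(H₂) / [H⁺]^2, solving for [H⁺] gives log[H⁺] = -5.758, so pH = 5.76.

pH = 5.76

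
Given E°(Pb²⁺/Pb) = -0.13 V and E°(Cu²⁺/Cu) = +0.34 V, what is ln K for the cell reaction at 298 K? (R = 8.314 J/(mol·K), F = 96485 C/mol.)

ln K = 36.6

E°_cell = +0.34 − (-0.13) = 0.47 V, with n = 2 electrons transferred.
At equilibrium E = 0, so the Nernst equation gives ln K = nFE°/RT = (2)(96485)(0.47)/((8.314)(298)) = 36.61.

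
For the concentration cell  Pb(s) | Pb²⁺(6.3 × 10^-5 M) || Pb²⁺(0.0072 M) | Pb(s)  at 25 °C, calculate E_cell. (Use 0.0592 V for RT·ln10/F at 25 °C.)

0.061 V

Both half-cells are Pb²⁺/Pb, so E°_cell = 0. The concentrated side is the cathode; the cell reaction moves Pb²⁺ from high to low concentration with n = 2.
Q = [Pb²⁺]_dilute/[Pb²⁺]_conc = 6.3 × 10^-5/0.0072 = 0.00875.
E = 0 − (0.0592/2) log Q = −(0.0592/2)(-2.058) = 0.0609 V.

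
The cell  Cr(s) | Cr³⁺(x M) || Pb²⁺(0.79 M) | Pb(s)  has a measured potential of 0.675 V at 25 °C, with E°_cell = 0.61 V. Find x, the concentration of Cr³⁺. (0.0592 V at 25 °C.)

From the Nernst equation, log Q = n(E° − E)/0.0592 = 6(0.61 − 0.675)/0.0592 = -6.588, so Q = 2.58 × 10^-7.
With Q = [Cr³⁺]^2/[Pb²⁺]^3 and the known concentrations, [Cr³⁺]^2 in the numerator gives [Cr³⁺] = 3.6 × 10^-4 M.

3.6 × 10^-4 M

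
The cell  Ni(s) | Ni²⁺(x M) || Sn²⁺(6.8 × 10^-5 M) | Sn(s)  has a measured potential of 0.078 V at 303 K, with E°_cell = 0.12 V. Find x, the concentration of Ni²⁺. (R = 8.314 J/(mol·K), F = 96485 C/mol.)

From the Nernst equation, ln Q = nF(E° − E)/RT = 2×96485×(0.12 − 0.078)/(8.314×303) = 3.217, so Q = 25.0.
With Q = [Ni²⁺]/[Sn²⁺] and the known concentrations, [Ni²⁺] in the numerator gives [Ni²⁺] = 0.0017 M.

0.0017 M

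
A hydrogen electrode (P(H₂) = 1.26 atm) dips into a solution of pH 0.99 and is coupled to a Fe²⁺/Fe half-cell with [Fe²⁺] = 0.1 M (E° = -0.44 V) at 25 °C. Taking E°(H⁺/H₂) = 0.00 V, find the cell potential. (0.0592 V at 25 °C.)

The hydrogen couple is the cathode, so E°_cell = 0.44 V; n = 2.
[H⁺] = 10^(−0.99) = 0.10 M, and Q = [Fe²⁺]·P(H₂) / [H⁺]^2 = 12.0.
E = E° − (0.0592/2) log Q = 0.44 − (0.0592/2)(1.080) = 0.408 V.

0.41 V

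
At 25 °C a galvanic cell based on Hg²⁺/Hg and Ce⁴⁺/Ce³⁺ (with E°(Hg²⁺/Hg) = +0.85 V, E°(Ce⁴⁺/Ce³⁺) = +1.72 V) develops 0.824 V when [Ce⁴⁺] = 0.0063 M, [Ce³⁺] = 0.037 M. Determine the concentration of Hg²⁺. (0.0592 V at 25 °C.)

From the Nernst equation, log Q = n(E° − E)/0.0592 = 2(0.87 − 0.824)/0.0592 = 1.554, so Q = 35.8.
With Q = [Hg²⁺]·[Ce³⁺]^2/[Ce⁴⁺]^2 and the known concentrations, [Hg²⁺] in the numerator gives [Hg²⁺] = 1.0 M.

1.0 M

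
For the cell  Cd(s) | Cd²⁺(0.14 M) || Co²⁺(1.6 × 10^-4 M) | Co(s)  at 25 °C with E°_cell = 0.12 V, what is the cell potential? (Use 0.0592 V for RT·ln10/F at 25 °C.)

0.033 V

Balancing electrons gives n = 2; the reaction quotient is Q = [Cd²⁺]/[Co²⁺] = 875.
At 25 °C, E = E° − (0.0592/n) log Q = 0.12 − (0.0592/2)(2.942) = 0.120 − 0.087 = 0.033 V.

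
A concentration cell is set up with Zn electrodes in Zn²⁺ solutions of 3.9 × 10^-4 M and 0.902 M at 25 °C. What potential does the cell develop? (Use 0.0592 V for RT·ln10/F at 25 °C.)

Both half-cells are Zn²⁺/Zn, so E°_cell = 0. The concentrated side is the cathode; the cell reaction moves Zn²⁺ from high to low concentration with n = 2.
Q = [Zn²⁺]_dilute/[Zn²⁺]_conc = 3.9 × 10^-4/0.902 = 4.32 × 10^-4.
E = 0 − (0.0592/2) log Q = −(0.0592/2)(-3.364) = 0.0996 V.

0.100 V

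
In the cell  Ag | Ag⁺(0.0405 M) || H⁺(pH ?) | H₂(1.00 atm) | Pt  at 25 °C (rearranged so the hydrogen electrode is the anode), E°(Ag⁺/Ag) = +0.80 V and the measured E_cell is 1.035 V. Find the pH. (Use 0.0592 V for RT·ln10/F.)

pH = 5.36

E°_cell = 0.80 V and n = 2.
log Q = n(E° − E)/0.0592 = 2×(0.80 − 1.035)/0.0592 = -7.939.
With Q = [H⁺]^2 / ([Ag⁺]^2·P(H₂)), solving for [H⁺] gives log[H⁺] = -5.362, so pH = 5.36.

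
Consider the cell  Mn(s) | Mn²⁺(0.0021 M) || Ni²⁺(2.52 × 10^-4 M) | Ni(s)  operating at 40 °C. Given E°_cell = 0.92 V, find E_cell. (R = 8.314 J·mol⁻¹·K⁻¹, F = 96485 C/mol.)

0.891 V

Balancing electrons gives n = 2; the reaction quotient is Q = [Mn²⁺]/[Ni²⁺] = 8.33.
E = E° − (RT/nF) ln Q = 0.92 − (8.314×313)/(2×96485) × (2.120) = 0.920 − 0.029 = 0.891 V.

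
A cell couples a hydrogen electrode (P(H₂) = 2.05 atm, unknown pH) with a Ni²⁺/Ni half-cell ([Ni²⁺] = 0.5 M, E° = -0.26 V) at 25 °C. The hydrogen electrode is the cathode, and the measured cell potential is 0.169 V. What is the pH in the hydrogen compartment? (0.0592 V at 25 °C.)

pH = 1.53

E°_cell = 0.26 V and n = 2.
log Q = n(E° − E)/0.0592 = 2×(0.26 − 0.169)/0.0592 = 3.074.
With Q = [Ni²⁺]·P(H₂) / [H⁺]^2, solving for [H⁺] gives log[H⁺] = -1.532, so pH = 1.53.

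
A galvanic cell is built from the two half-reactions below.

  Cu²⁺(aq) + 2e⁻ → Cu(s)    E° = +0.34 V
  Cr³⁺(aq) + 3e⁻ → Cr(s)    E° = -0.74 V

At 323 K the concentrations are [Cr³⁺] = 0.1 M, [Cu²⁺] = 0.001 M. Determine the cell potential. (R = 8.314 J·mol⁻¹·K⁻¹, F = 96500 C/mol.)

The Cu²⁺/Cu couple has the higher reduction potential and acts as the cathode, so E°_cell = +0.34 − (-0.74) = 1.08 V.
Balancing electrons gives n = 6; the reaction quotient is Q = [Cr³⁺]^2/[Cu²⁺]^3 = 1 × 10^7.
E = E° − (RT/nF) ln Q = 1.08 − (8.314×323)/(6×96500) × (16.118) = 1.080 − 0.075 = 1.005 V.

1.01 V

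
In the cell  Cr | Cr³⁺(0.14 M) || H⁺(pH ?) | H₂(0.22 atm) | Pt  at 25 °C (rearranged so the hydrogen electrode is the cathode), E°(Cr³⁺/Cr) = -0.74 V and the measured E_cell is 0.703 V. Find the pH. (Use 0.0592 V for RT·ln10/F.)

pH = 1.24

E°_cell = 0.74 V and n = 6.
log Q = n(E° − E)/0.0592 = 6×(0.74 − 0.703)/0.0592 = 3.750.
With Q = [Cr³⁺]^2·P(H₂)^3 / [H⁺]^6, solving for [H⁺] gives log[H⁺] = -1.238, so pH = 1.24.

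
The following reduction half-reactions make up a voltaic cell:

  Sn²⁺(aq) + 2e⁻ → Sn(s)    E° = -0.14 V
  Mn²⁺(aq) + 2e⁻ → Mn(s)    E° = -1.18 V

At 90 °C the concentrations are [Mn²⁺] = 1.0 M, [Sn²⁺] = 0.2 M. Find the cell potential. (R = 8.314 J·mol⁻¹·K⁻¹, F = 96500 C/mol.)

The Sn²⁺/Sn couple has the higher reduction potential and acts as the cathode, so E°_cell = -0.14 − (-1.18) = 1.04 V.
Balancing electrons gives n = 2; the reaction quotient is Q = [Mn²⁺]/[Sn²⁺] = 5.00.
E = E° − (RT/nF) ln Q = 1.04 − (8.314×363)/(2×96500) × (1.609) = 1.040 − 0.025 = 1.015 V.

1.01 V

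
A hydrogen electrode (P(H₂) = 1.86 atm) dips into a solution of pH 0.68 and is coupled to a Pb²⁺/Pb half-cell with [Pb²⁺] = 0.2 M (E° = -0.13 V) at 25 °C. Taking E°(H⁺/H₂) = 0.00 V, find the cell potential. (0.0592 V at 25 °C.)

The hydrogen couple is the cathode, so E°_cell = 0.13 V; n = 2.
[H⁺] = 10^(−0.68) = 0.21 M, and Q = [Pb²⁺]·P(H₂) / [H⁺]^2 = 8.52.
E = E° − (0.0592/2) log Q = 0.13 − (0.0592/2)(0.931) = 0.102 V.

0.10 V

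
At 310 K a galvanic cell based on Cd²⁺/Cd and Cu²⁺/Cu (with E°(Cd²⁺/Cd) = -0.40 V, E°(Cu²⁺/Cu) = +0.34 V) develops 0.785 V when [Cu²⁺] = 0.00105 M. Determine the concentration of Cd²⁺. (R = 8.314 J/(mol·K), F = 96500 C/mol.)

3.6 × 10^-5 M

From the Nernst equation, ln Q = nF(E° − E)/RT = 2×96500×(0.74 − 0.785)/(8.314×310) = -3.370, so Q = 0.0344.
With Q = [Cd²⁺]/[Cu²⁺] and the known concentrations, [Cd²⁺] in the numerator gives [Cd²⁺] = 3.6 × 10^-5 M.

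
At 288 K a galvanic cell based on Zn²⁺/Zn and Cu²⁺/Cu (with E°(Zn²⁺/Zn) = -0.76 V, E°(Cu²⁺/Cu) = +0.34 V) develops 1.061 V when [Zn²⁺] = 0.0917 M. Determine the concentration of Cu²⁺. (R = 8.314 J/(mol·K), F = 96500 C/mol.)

0.004 M

From the Nernst equation, ln Q = nF(E° − E)/RT = 2×96500×(1.10 − 1.061)/(8.314×288) = 3.144, so Q = 23.2.
With Q = [Zn²⁺]/[Cu²⁺] and the known concentrations, [Cu²⁺] in the denominator gives [Cu²⁺] = 0.004 M.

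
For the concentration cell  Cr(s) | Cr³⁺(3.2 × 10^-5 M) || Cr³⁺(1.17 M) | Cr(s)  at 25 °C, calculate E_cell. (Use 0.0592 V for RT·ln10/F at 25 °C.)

Both half-cells are Cr³⁺/Cr, so E°_cell = 0. The concentrated side is the cathode; the cell reaction moves Cr³⁺ from high to low concentration with n = 3.
Q = [Cr³⁺]_dilute/[Cr³⁺]_conc = 3.2 × 10^-5/1.17 = 2.74 × 10^-5.
E = 0 − (0.0592/3) log Q = −(0.0592/3)(-4.563) = 0.0900 V.

0.090 V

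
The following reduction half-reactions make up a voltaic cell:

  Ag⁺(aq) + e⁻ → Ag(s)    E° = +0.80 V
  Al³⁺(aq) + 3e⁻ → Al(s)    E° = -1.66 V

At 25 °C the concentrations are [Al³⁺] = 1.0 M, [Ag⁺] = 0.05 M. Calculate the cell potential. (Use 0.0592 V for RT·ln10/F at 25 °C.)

2.38 V

The Ag⁺/Ag couple has the higher reduction potential and acts as the cathode, so E°_cell = +0.80 − (-1.66) = 2.46 V.
Balancing electrons gives n = 3; the reaction quotient is Q = [Al³⁺]/[Ag⁺]^3 = 8000.
At 25 °C, E = E° − (0.0592/n) log Q = 2.46 − (0.0592/3)(3.903) = 2.460 − 0.077 = 2.383 V.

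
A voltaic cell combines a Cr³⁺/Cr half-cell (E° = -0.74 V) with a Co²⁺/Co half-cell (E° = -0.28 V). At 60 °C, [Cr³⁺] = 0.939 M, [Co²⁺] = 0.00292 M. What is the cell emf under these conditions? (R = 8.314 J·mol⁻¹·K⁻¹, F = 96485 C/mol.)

The Co²⁺/Co couple has the higher reduction potential and acts as the cathode, so E°_cell = -0.28 − (-0.74) = 0.46 V.
Balancing electrons gives n = 6; the reaction quotient is Q = [Cr³⁺]^2/[Co²⁺]^3 = 3.54 × 10^7.
E = E° − (RT/nF) ln Q = 0.46 − (8.314×333)/(6×96485) × (17.383) = 0.460 − 0.083 = 0.377 V.

0.377 V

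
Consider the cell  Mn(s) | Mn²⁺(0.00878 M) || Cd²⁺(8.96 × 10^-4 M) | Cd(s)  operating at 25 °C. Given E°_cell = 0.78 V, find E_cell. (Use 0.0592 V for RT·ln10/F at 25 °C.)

0.751 V

Balancing electrons gives n = 2; the reaction quotient is Q = [Mn²⁺]/[Cd²⁺] = 9.80.
At 25 °C, E = E° − (0.0592/n) log Q = 0.78 − (0.0592/2)(0.991) = 0.780 − 0.029 = 0.751 V.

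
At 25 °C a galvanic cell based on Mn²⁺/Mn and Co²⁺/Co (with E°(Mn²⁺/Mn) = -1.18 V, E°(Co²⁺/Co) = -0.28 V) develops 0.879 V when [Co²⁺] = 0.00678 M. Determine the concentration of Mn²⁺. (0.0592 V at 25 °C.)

From the Nernst equation, log Q = n(E° − E)/0.0592 = 2(0.90 − 0.879)/0.0592 = 0.709, so Q = 5.12.
With Q = [Mn²⁺]/[Co²⁺] and the known concentrations, [Mn²⁺] in the numerator gives [Mn²⁺] = 0.035 M.

0.035 M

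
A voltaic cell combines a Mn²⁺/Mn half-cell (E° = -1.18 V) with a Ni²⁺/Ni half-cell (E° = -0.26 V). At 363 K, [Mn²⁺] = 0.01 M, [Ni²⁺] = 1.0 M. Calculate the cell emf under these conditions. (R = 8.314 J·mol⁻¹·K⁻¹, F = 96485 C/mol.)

0.992 V

The Ni²⁺/Ni couple has the higher reduction potential and acts as the cathode, so E°_cell = -0.26 − (-1.18) = 0.92 V.
Balancing electrons gives n = 2; the reaction quotient is Q = [Mn²⁺]/[Ni²⁺] = 0.0100.
E = E° − (RT/nF) ln Q = 0.92 − (8.314×363)/(2×96485) × (-4.605) = 0.920 + 0.072 = 0.992 V.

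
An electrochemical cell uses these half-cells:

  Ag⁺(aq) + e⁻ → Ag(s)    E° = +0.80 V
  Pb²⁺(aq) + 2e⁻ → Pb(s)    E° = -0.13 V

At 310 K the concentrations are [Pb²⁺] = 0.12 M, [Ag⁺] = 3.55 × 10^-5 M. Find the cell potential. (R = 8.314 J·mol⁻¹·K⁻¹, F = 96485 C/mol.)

0.685 V

The Ag⁺/Ag couple has the higher reduction potential and acts as the cathode, so E°_cell = +0.80 − (-0.13) = 0.93 V.
Balancing electrons gives n = 2; the reaction quotient is Q = [Pb²⁺]/[Ag⁺]^2 = 9.52 × 10^7.
E = E° − (RT/nF) ln Q = 0.93 − (8.314×310)/(2×96485) × (18.372) = 0.930 − 0.245 = 0.685 V.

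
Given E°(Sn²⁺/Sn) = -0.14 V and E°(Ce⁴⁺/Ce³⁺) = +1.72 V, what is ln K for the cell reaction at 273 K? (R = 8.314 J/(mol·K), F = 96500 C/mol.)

ln K = 158.2

E°_cell = +1.72 − (-0.14) = 1.86 V, with n = 2 electrons transferred.
At equilibrium E = 0, so the Nernst equation gives ln K = nFE°/RT = (2)(96500)(1.86)/((8.314)(273)) = 158.16.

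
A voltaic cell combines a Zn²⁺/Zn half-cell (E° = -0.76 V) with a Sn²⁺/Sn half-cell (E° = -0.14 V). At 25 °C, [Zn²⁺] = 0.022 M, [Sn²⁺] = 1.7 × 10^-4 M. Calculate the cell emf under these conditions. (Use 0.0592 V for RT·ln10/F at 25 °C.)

The Sn²⁺/Sn couple has the higher reduction potential and acts as the cathode, so E°_cell = -0.14 − (-0.76) = 0.62 V.
Balancing electrons gives n = 2; the reaction quotient is Q = [Zn²⁺]/[Sn²⁺] = 129.
At 25 °C, E = E° − (0.0592/n) log Q = 0.62 − (0.0592/2)(2.112) = 0.620 − 0.063 = 0.557 V.

0.557 V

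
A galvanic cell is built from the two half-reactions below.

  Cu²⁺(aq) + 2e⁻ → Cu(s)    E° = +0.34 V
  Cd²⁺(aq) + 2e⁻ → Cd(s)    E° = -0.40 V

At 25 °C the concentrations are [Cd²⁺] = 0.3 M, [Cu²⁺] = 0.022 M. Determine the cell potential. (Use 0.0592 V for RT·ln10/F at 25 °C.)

The Cu²⁺/Cu couple has the higher reduction potential and acts as the cathode, so E°_cell = +0.34 − (-0.40) = 0.74 V.
Balancing electrons gives n = 2; the reaction quotient is Q = [Cd²⁺]/[Cu²⁺] = 13.6.
At 25 °C, E = E° − (0.0592/n) log Q = 0.74 − (0.0592/2)(1.135) = 0.740 − 0.034 = 0.706 V.

0.706 V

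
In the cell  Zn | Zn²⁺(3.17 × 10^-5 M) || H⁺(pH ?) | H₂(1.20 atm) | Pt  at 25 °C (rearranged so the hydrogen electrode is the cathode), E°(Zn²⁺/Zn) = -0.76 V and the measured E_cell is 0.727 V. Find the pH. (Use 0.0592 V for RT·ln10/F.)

pH = 2.77

E°_cell = 0.76 V and n = 2.
log Q = n(E° − E)/0.0592 = 2×(0.76 − 0.727)/0.0592 = 1.115.
With Q = [Zn²⁺]·P(H₂) / [H⁺]^2, solving for [H⁺] gives log[H⁺] = -2.767, so pH = 2.77.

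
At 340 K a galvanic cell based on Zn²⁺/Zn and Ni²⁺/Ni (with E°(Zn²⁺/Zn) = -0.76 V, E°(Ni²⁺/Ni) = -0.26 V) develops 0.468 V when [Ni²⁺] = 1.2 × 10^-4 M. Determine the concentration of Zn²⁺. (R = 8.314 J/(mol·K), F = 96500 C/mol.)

0.0011 M

From the Nernst equation, ln Q = nF(E° − E)/RT = 2×96500×(0.50 − 0.468)/(8.314×340) = 2.185, so Q = 8.89.
With Q = [Zn²⁺]/[Ni²⁺] and the known concentrations, [Zn²⁺] in the numerator gives [Zn²⁺] = 0.0011 M.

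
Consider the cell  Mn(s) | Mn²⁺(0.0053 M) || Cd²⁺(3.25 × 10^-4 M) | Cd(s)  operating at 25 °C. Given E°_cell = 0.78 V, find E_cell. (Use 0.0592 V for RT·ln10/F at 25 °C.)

Balancing electrons gives n = 2; the reaction quotient is Q = [Mn²⁺]/[Cd²⁺] = 16.3.
At 25 °C, E = E° − (0.0592/n) log Q = 0.78 − (0.0592/2)(1.212) = 0.780 − 0.036 = 0.744 V.

0.744 V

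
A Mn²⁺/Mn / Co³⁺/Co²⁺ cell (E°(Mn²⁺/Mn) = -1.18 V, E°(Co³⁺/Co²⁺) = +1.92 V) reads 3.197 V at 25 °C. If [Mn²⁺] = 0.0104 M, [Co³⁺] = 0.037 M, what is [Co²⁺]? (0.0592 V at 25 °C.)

0.0083 M

From the Nernst equation, log Q = n(E° − E)/0.0592 = 2(3.10 − 3.197)/0.0592 = -3.277, so Q = 5.28 × 10^-4.
With Q = [Mn²⁺]·[Co²⁺]^2/[Co³⁺]^2 and the known concentrations, [Co²⁺]^2 in the numerator gives [Co²⁺] = 0.0083 M.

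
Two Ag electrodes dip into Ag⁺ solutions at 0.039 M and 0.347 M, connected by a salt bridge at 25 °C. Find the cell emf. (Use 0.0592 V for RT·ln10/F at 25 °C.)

0.056 V

Both half-cells are Ag⁺/Ag, so E°_cell = 0. The concentrated side is the cathode; the cell reaction moves Ag⁺ from high to low concentration with n = 1.
Q = [Ag⁺]_dilute/[Ag⁺]_conc = 0.039/0.347 = 0.112.
E = 0 − (0.0592/1) log Q = −(0.0592/1)(-0.949) = 0.0562 V.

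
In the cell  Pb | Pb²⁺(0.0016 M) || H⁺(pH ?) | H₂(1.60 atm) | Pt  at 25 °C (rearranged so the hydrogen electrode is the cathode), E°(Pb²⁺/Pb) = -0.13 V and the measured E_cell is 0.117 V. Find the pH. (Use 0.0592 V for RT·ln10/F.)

pH = 1.52

E°_cell = 0.13 V and n = 2.
log Q = n(E° − E)/0.0592 = 2×(0.13 − 0.117)/0.0592 = 0.439.
With Q = [Pb²⁺]·P(H₂) / [H⁺]^2, solving for [H⁺] gives log[H⁺] = -1.515, so pH = 1.52.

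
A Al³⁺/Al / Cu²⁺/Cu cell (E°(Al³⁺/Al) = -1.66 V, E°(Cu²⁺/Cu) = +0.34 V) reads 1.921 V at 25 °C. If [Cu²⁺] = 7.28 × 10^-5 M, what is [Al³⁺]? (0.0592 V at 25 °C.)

From the Nernst equation, log Q = n(E° − E)/0.0592 = 6(2.00 − 1.921)/0.0592 = 8.007, so Q = 1.02 × 10^8.
With Q = [Al³⁺]^2/[Cu²⁺]^3 and the known concentrations, [Al³⁺]^2 in the numerator gives [Al³⁺] = 0.0063 M.

0.0063 M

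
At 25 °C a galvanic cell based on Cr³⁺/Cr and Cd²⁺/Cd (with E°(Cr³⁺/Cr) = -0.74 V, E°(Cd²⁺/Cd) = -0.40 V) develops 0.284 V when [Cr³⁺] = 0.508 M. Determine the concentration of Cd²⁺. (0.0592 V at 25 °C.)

From the Nernst equation, log Q = n(E° − E)/0.0592 = 6(0.34 − 0.284)/0.0592 = 5.676, so Q = 4.74 × 10^5.
With Q = [Cr³⁺]^2/[Cd²⁺]^3 and the known concentrations, [Cd²⁺]^3 in the denominator gives [Cd²⁺] = 0.0082 M.

0.0082 M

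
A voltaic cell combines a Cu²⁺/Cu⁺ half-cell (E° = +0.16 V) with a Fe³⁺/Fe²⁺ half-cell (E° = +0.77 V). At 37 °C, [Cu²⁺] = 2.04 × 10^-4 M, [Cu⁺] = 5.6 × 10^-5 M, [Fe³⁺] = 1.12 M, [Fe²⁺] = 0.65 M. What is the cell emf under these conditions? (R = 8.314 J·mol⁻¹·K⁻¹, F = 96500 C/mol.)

The Fe³⁺/Fe²⁺ couple has the higher reduction potential and acts as the cathode, so E°_cell = +0.77 − (+0.16) = 0.61 V.
Balancing electrons gives n = 1; the reaction quotient is Q = [Cu²⁺]·[Fe²⁺]/([Cu⁺]·[Fe³⁺]) = 2.11.
E = E° − (RT/nF) ln Q = 0.61 − (8.314×310)/(1×96500) × (0.749) = 0.610 − 0.020 = 0.590 V.

0.590 V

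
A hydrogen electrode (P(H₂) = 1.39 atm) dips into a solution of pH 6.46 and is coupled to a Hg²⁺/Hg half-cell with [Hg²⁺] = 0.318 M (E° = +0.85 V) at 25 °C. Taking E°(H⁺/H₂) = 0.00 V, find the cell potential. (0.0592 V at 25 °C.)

The Hg²⁺/Hg couple is the cathode, so E°_cell = 0.85 V; n = 2.
[H⁺] = 10^(−6.46) = 3.5 × 10^-7 M, and Q = [H⁺]^2 / ([Hg²⁺]·P(H₂)) = 2.72 × 10^-13.
E = E° − (0.0592/2) log Q = 0.85 − (0.0592/2)(-12.565) = 1.222 V.

1.22 V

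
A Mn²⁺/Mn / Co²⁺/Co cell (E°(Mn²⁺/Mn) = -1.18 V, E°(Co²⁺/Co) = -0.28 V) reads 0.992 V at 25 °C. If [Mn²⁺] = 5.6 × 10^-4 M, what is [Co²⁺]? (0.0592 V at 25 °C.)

From the Nernst equation, log Q = n(E° − E)/0.0592 = 2(0.90 − 0.992)/0.0592 = -3.108, so Q = 7.8 × 10^-4.
With Q = [Mn²⁺]/[Co²⁺] and the known concentrations, [Co²⁺] in the denominator gives [Co²⁺] = 0.72 M.

0.72 M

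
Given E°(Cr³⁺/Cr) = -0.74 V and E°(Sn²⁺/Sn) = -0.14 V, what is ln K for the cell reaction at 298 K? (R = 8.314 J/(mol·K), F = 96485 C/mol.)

E°_cell = -0.14 − (-0.74) = 0.60 V, with n = 6 electrons transferred.
At equilibrium E = 0, so the Nernst equation gives ln K = nFE°/RT = (6)(96485)(0.60)/((8.314)(298)) = 140.20.

ln K = 140.2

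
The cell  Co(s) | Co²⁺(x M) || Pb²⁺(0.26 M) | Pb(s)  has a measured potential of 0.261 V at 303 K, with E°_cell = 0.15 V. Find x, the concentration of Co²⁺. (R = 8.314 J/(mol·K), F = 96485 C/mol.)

5.3 × 10^-5 M

From the Nernst equation, ln Q = nF(E° − E)/RT = 2×96485×(0.15 − 0.261)/(8.314×303) = -8.503, so Q = 2.03 × 10^-4.
With Q = [Co²⁺]/[Pb²⁺] and the known concentrations, [Co²⁺] in the numerator gives [Co²⁺] = 5.3 × 10^-5 M.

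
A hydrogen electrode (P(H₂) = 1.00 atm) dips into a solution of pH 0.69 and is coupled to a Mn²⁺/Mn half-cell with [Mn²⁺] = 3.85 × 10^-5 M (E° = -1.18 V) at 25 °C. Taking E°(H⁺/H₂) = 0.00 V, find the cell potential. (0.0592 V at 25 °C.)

1.27 V

The hydrogen couple is the cathode, so E°_cell = 1.18 V; n = 2.
[H⁺] = 10^(−0.69) = 0.20 M, and Q = [Mn²⁺]·P(H₂) / [H⁺]^2 = 9.24 × 10^-4.
E = E° − (0.0592/2) log Q = 1.18 − (0.0592/2)(-3.035) = 1.270 V.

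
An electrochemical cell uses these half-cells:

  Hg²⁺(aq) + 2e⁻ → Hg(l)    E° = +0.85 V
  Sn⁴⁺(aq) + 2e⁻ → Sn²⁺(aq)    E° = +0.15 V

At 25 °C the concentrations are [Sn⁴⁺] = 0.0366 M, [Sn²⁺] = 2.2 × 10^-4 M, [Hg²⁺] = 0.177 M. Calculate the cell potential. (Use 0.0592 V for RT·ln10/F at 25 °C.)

The Hg²⁺/Hg couple has the higher reduction potential and acts as the cathode, so E°_cell = +0.85 − (+0.15) = 0.70 V.
Balancing electrons gives n = 2; the reaction quotient is Q = [Sn⁴⁺]/([Sn²⁺]·[Hg²⁺]) = 940.
At 25 °C, E = E° − (0.0592/n) log Q = 0.70 − (0.0592/2)(2.973) = 0.700 − 0.088 = 0.612 V.

0.612 V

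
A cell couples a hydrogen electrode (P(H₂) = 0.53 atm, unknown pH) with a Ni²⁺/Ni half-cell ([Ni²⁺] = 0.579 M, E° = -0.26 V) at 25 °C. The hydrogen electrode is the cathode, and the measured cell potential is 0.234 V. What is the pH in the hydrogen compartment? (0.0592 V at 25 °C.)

E°_cell = 0.26 V and n = 2.
log Q = n(E° − E)/0.0592 = 2×(0.26 − 0.234)/0.0592 = 0.878.
With Q = [Ni²⁺]·P(H₂) / [H⁺]^2, solving for [H⁺] gives log[H⁺] = -0.696, so pH = 0.70.

pH = 0.70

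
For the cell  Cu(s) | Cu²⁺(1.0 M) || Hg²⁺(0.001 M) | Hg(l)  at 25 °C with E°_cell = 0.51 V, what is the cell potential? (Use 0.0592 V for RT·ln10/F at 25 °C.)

0.421 V

Balancing electrons gives n = 2; the reaction quotient is Q = [Cu²⁺]/[Hg²⁺] = 1000.
At 25 °C, E = E° − (0.0592/n) log Q = 0.51 − (0.0592/2)(3.000) = 0.510 − 0.089 = 0.421 V.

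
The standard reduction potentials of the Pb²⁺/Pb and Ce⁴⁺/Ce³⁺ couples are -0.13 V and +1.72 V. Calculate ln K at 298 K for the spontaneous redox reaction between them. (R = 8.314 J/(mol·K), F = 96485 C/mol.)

E°_cell = +1.72 − (-0.13) = 1.85 V, with n = 2 electrons transferred.
At equilibrium E = 0, so the Nernst equation gives ln K = nFE°/RT = (2)(96485)(1.85)/((8.314)(298)) = 144.09.

ln K = 144.1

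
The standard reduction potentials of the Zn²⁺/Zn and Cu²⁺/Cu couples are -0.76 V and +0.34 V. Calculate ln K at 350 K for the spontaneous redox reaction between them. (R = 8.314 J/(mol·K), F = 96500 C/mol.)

ln K = 73.0

E°_cell = +0.34 − (-0.76) = 1.10 V, with n = 2 electrons transferred.
At equilibrium E = 0, so the Nernst equation gives ln K = nFE°/RT = (2)(96500)(1.10)/((8.314)(350)) = 72.96.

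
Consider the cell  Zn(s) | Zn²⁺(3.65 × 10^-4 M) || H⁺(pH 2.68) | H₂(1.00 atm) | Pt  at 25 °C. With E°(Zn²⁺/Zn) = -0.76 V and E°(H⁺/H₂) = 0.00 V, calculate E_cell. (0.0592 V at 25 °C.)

0.70 V

The hydrogen couple is the cathode, so E°_cell = 0.76 V; n = 2.
[H⁺] = 10^(−2.68) = 0.0021 M, and Q = [Zn²⁺]·P(H₂) / [H⁺]^2 = 83.6.
E = E° − (0.0592/2) log Q = 0.76 − (0.0592/2)(1.922) = 0.703 V.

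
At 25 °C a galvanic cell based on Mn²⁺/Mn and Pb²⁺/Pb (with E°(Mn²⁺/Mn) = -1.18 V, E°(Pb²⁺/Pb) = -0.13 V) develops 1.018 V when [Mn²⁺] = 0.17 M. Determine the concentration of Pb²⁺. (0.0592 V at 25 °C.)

0.014 M

From the Nernst equation, log Q = n(E° − E)/0.0592 = 2(1.05 − 1.018)/0.0592 = 1.081, so Q = 12.1.
With Q = [Mn²⁺]/[Pb²⁺] and the known concentrations, [Pb²⁺] in the denominator gives [Pb²⁺] = 0.014 M.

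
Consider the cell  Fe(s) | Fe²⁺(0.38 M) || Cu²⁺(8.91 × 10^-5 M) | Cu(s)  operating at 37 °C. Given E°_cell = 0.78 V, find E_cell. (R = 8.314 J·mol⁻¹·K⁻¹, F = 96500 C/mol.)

Balancing electrons gives n = 2; the reaction quotient is Q = [Fe²⁺]/[Cu²⁺] = 4260.
E = E° − (RT/nF) ln Q = 0.78 − (8.314×310)/(2×96500) × (8.358) = 0.780 − 0.112 = 0.668 V.

0.668 V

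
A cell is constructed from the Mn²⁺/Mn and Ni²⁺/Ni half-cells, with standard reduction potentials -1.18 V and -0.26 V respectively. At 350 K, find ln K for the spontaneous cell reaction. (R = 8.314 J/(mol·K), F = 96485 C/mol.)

ln K = 61.0

E°_cell = -0.26 − (-1.18) = 0.92 V, with n = 2 electrons transferred.
At equilibrium E = 0, so the Nernst equation gives ln K = nFE°/RT = (2)(96485)(0.92)/((8.314)(350)) = 61.01.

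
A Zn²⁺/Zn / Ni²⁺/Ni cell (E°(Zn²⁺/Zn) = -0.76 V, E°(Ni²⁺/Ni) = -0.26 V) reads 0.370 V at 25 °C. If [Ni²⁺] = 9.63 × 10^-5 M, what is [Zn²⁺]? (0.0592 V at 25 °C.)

From the Nernst equation, log Q = n(E° − E)/0.0592 = 2(0.50 − 0.370)/0.0592 = 4.392, so Q = 2.47 × 10^4.
With Q = [Zn²⁺]/[Ni²⁺] and the known concentrations, [Zn²⁺] in the numerator gives [Zn²⁺] = 2.4 M.

2.4 M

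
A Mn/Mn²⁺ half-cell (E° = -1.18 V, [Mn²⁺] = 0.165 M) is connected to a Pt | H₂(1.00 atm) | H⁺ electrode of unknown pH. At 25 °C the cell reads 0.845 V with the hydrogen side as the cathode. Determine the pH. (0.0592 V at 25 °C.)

E°_cell = 1.18 V and n = 2.
log Q = n(E° − E)/0.0592 = 2×(1.18 − 0.845)/0.0592 = 11.318.
With Q = [Mn²⁺]·P(H₂) / [H⁺]^2, solving for [H⁺] gives log[H⁺] = -6.050, so pH = 6.05.

pH = 6.05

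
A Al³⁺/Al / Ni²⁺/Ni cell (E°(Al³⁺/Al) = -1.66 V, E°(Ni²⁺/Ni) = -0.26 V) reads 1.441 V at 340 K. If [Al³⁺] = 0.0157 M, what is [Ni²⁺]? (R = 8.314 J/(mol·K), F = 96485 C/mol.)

From the Nernst equation, ln Q = nF(E° − E)/RT = 6×96485×(1.40 − 1.441)/(8.314×340) = -8.397, so Q = 2.26 × 10^-4.
With Q = [Al³⁺]^2/[Ni²⁺]^3 and the known concentrations, [Ni²⁺]^3 in the denominator gives [Ni²⁺] = 1.0 M.

1.0 M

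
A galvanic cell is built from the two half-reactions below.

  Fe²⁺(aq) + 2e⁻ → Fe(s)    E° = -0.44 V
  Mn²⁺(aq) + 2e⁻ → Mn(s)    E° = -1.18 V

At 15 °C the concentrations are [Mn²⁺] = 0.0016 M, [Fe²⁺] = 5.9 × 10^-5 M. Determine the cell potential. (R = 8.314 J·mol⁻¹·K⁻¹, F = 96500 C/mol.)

The Fe²⁺/Fe couple has the higher reduction potential and acts as the cathode, so E°_cell = -0.44 − (-1.18) = 0.74 V.
Balancing electrons gives n = 2; the reaction quotient is Q = [Mn²⁺]/[Fe²⁺] = 27.1.
E = E° − (RT/nF) ln Q = 0.74 − (8.314×288)/(2×96500) × (3.300) = 0.740 − 0.041 = 0.699 V.

0.699 V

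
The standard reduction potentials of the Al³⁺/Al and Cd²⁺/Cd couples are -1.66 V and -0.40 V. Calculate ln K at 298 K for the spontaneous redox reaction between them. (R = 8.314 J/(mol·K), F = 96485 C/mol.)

ln K = 294.4

E°_cell = -0.40 − (-1.66) = 1.26 V, with n = 6 electrons transferred.
At equilibrium E = 0, so the Nernst equation gives ln K = nFE°/RT = (6)(96485)(1.26)/((8.314)(298)) = 294.41.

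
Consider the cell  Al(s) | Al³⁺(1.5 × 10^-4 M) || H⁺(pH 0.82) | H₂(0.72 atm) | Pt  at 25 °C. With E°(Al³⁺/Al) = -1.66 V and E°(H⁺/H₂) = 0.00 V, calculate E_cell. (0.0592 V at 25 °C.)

1.69 V

The hydrogen couple is the cathode, so E°_cell = 1.66 V; n = 6.
[H⁺] = 10^(−0.82) = 0.15 M, and Q = [Al³⁺]^2·P(H₂)^3 / [H⁺]^6 = 6.99 × 10^-4.
E = E° − (0.0592/6) log Q = 1.66 − (0.0592/6)(-3.156) = 1.691 V.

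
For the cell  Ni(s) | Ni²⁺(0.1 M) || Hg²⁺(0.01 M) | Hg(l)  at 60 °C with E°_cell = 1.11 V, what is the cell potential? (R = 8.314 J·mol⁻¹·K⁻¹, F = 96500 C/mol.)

1.08 V

Balancing electrons gives n = 2; the reaction quotient is Q = [Ni²⁺]/[Hg²⁺] = 10.0.
E = E° − (RT/nF) ln Q = 1.11 − (8.314×333)/(2×96500) × (2.303) = 1.110 − 0.033 = 1.077 V.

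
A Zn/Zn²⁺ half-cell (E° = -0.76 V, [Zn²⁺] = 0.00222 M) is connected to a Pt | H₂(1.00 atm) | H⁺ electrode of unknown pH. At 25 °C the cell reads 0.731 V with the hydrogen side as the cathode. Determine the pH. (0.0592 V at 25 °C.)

pH = 1.82

E°_cell = 0.76 V and n = 2.
log Q = n(E° − E)/0.0592 = 2×(0.76 − 0.731)/0.0592 = 0.980.
With Q = [Zn²⁺]·P(H₂) / [H⁺]^2, solving for [H⁺] gives log[H⁺] = -1.817, so pH = 1.82.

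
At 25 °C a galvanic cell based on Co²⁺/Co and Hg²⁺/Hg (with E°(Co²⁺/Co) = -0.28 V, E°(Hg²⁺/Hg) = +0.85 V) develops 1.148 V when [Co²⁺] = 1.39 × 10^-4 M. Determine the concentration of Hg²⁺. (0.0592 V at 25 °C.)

From the Nernst equation, log Q = n(E° − E)/0.0592 = 2(1.13 − 1.148)/0.0592 = -0.608, so Q = 0.247.
With Q = [Co²⁺]/[Hg²⁺] and the known concentrations, [Hg²⁺] in the denominator gives [Hg²⁺] = 5.6 × 10^-4 M.

5.6 × 10^-4 M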